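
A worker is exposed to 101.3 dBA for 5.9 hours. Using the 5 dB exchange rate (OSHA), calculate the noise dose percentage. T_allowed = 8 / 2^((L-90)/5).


Given values:
  L = 101.3 dBA, T = 5.9 hours
Formula: T_allowed = 8 / 2^((L - 90) / 5)
Compute exponent: (101.3 - 90) / 5 = 2.26
Compute 2^(2.26) = 4.789915
T_allowed = 8 / 4.789915 = 1.670176 hours
Dose = (T / T_allowed) * 100
Dose = (5.9 / 1.670176) * 100 = 353.26

353.26 %


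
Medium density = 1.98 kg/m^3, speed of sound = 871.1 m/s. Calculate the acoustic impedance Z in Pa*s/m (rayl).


Given values:
  rho = 1.98 kg/m^3
  c = 871.1 m/s
Formula: Z = rho * c
Z = 1.98 * 871.1
Z = 1724.78

1724.78 rayl


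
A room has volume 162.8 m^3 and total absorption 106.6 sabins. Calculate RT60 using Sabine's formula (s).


Given values:
  V = 162.8 m^3
  A = 106.6 sabins
Formula: RT60 = 0.161 * V / A
Numerator: 0.161 * 162.8 = 26.2108
RT60 = 26.2108 / 106.6 = 0.246

0.246 s


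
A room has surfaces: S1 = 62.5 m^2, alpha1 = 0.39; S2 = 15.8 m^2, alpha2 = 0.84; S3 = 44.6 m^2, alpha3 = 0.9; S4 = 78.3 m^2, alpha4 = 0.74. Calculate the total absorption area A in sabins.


Given surfaces:
  Surface 1: 62.5 * 0.39 = 24.375
  Surface 2: 15.8 * 0.84 = 13.272
  Surface 3: 44.6 * 0.9 = 40.14
  Surface 4: 78.3 * 0.74 = 57.942
Formula: A = sum(Si * alpha_i)
A = 24.375 + 13.272 + 40.14 + 57.942
A = 135.73

135.73 sabins


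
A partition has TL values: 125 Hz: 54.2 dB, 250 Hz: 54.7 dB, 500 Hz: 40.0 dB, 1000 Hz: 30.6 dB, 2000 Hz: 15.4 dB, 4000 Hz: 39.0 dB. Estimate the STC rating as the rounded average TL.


Given TL values at each frequency:
  125 Hz: 54.2 dB
  250 Hz: 54.7 dB
  500 Hz: 40.0 dB
  1000 Hz: 30.6 dB
  2000 Hz: 15.4 dB
  4000 Hz: 39.0 dB
Formula: STC ~ round(average of TL values)
Sum = 54.2 + 54.7 + 40.0 + 30.6 + 15.4 + 39.0 = 233.9
Average = 233.9 / 6 = 38.98
Rounded: 39

39


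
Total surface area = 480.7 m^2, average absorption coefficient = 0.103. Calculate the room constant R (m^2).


Given values:
  S = 480.7 m^2, alpha = 0.103
Formula: R = S * alpha / (1 - alpha)
Numerator: 480.7 * 0.103 = 49.5121
Denominator: 1 - 0.103 = 0.897
R = 49.5121 / 0.897 = 55.2

55.2 m^2


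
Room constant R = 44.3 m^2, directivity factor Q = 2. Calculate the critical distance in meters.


Given values:
  R = 44.3 m^2, Q = 2
Formula: d_c = 0.141 * sqrt(Q * R)
Compute Q * R = 2 * 44.3 = 88.6
Compute sqrt(88.6) = 9.4128
d_c = 0.141 * 9.4128 = 1.327

1.327 m


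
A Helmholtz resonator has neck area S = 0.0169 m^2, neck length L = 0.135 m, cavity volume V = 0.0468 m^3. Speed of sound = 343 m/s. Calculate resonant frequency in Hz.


Given values:
  S = 0.0169 m^2, L = 0.135 m, V = 0.0468 m^3, c = 343 m/s
Formula: f = (c / (2*pi)) * sqrt(S / (V * L))
Compute V * L = 0.0468 * 0.135 = 0.006318
Compute S / (V * L) = 0.0169 / 0.006318 = 2.6749
Compute sqrt(2.6749) = 1.635512
Compute c / (2*pi) = 343 / 6.283185 = 54.590148
f = 54.590148 * 1.635512 = 89.28

89.28 Hz


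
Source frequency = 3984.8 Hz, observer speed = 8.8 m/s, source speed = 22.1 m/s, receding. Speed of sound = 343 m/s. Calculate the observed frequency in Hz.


Given values:
  f_s = 3984.8 Hz, v_o = 8.8 m/s, v_s = 22.1 m/s
  Direction: receding
Formula: f_o = f_s * (c - v_o) / (c + v_s)
Numerator: c - v_o = 343 - 8.8 = 334.2
Denominator: c + v_s = 343 + 22.1 = 365.1
f_o = 3984.8 * 334.2 / 365.1 = 3647.55

3647.55 Hz


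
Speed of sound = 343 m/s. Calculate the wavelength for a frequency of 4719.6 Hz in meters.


Given values:
  c = 343 m/s, f = 4719.6 Hz
Formula: lambda = c / f
lambda = 343 / 4719.6
lambda = 0.0727

0.0727 m


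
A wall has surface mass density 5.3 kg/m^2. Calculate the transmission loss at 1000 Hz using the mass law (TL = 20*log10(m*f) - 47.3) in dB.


Given values:
  m = 5.3 kg/m^2, f = 1000 Hz
Formula: TL = 20 * log10(m * f) - 47.3
Compute m * f = 5.3 * 1000 = 5300.0
Compute log10(5300.0) = 3.724276
Compute 20 * 3.724276 = 74.4855
TL = 74.4855 - 47.3 = 27.19

27.19 dB


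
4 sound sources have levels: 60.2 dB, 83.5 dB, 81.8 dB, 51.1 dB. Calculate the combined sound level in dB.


Formula: L_total = 10 * log10( sum(10^(Li/10)) )
  Source 1: 10^(60.2/10) = 1047128.5481
  Source 2: 10^(83.5/10) = 223872113.8568
  Source 3: 10^(81.8/10) = 151356124.8436
  Source 4: 10^(51.1/10) = 128824.9552
Sum of linear values = 376404192.2037
L_total = 10 * log10(376404192.2037) = 85.76

85.76 dB


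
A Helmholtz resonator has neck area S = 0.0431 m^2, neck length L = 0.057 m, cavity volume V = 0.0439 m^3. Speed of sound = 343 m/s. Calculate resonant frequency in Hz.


Given values:
  S = 0.0431 m^2, L = 0.057 m, V = 0.0439 m^3, c = 343 m/s
Formula: f = (c / (2*pi)) * sqrt(S / (V * L))
Compute V * L = 0.0439 * 0.057 = 0.0025023
Compute S / (V * L) = 0.0431 / 0.0025023 = 17.2242
Compute sqrt(17.2242) = 4.150205
Compute c / (2*pi) = 343 / 6.283185 = 54.590148
f = 54.590148 * 4.150205 = 226.56

226.56 Hz


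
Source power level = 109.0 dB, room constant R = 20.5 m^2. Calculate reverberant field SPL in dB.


Given values:
  Lw = 109.0 dB, R = 20.5 m^2
Formula: SPL = Lw + 10 * log10(4 / R)
Compute 4 / R = 4 / 20.5 = 0.195122
Compute 10 * log10(0.195122) = -7.0969
SPL = 109.0 + (-7.0969) = 101.9

101.9 dB


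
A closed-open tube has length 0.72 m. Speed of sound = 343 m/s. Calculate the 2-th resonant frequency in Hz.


Given values:
  Tube type: closed-open, L = 0.72 m, c = 343 m/s, n = 2
Formula: f_n = (2n - 1) * c / (4 * L)
Compute 2n - 1 = 2*2 - 1 = 3
Compute 4 * L = 4 * 0.72 = 2.88
f = 3 * 343 / 2.88
f = 357.29

357.29 Hz


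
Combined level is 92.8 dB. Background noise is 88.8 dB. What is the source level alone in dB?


Given values:
  L_total = 92.8 dB, L_bg = 88.8 dB
Formula: L_source = 10 * log10(10^(L_total/10) - 10^(L_bg/10))
Convert to linear:
  10^(92.8/10) = 1905460717.9632
  10^(88.8/10) = 758577575.0292
Difference: 1905460717.9632 - 758577575.0292 = 1146883142.934
L_source = 10 * log10(1146883142.934) = 90.6

90.6 dB


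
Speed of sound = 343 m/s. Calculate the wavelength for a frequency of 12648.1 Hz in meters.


Given values:
  c = 343 m/s, f = 12648.1 Hz
Formula: lambda = c / f
lambda = 343 / 12648.1
lambda = 0.0271

0.0271 m


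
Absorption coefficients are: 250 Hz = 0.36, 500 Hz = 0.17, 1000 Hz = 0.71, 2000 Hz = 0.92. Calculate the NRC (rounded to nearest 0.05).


Given values:
  a_250 = 0.36, a_500 = 0.17
  a_1000 = 0.71, a_2000 = 0.92
Formula: NRC = (a250 + a500 + a1000 + a2000) / 4
Sum = 0.36 + 0.17 + 0.71 + 0.92 = 2.16
NRC = 2.16 / 4 = 0.54
Rounded to nearest 0.05: 0.55

0.55


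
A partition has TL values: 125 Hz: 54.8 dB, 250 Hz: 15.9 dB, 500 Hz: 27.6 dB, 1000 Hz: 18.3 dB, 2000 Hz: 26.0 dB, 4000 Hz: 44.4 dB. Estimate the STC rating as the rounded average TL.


Given TL values at each frequency:
  125 Hz: 54.8 dB
  250 Hz: 15.9 dB
  500 Hz: 27.6 dB
  1000 Hz: 18.3 dB
  2000 Hz: 26.0 dB
  4000 Hz: 44.4 dB
Formula: STC ~ round(average of TL values)
Sum = 54.8 + 15.9 + 27.6 + 18.3 + 26.0 + 44.4 = 187.0
Average = 187.0 / 6 = 31.17
Rounded: 31

31


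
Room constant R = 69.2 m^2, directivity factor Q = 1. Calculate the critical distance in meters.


Given values:
  R = 69.2 m^2, Q = 1
Formula: d_c = 0.141 * sqrt(Q * R)
Compute Q * R = 1 * 69.2 = 69.2
Compute sqrt(69.2) = 8.3187
d_c = 0.141 * 8.3187 = 1.173

1.173 m


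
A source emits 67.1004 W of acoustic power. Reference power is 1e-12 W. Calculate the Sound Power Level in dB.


Given values:
  W = 67.1004 W
  W_ref = 1e-12 W
Formula: SWL = 10 * log10(W / W_ref)
Compute ratio: W / W_ref = 67100400000000
Compute log10: log10(67100400000000) = 13.826725
Multiply: SWL = 10 * 13.826725 = 138.27

138.27 dB


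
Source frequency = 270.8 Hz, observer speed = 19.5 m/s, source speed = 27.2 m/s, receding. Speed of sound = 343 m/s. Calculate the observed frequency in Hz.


Given values:
  f_s = 270.8 Hz, v_o = 19.5 m/s, v_s = 27.2 m/s
  Direction: receding
Formula: f_o = f_s * (c - v_o) / (c + v_s)
Numerator: c - v_o = 343 - 19.5 = 323.5
Denominator: c + v_s = 343 + 27.2 = 370.2
f_o = 270.8 * 323.5 / 370.2 = 236.64

236.64 Hz


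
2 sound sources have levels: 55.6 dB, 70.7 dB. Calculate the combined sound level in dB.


Formula: L_total = 10 * log10( sum(10^(Li/10)) )
  Source 1: 10^(55.6/10) = 363078.0548
  Source 2: 10^(70.7/10) = 11748975.5494
Sum of linear values = 12112053.6042
L_total = 10 * log10(12112053.6042) = 70.83

70.83 dB


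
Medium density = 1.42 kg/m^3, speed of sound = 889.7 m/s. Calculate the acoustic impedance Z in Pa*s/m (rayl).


Given values:
  rho = 1.42 kg/m^3
  c = 889.7 m/s
Formula: Z = rho * c
Z = 1.42 * 889.7
Z = 1263.37

1263.37 rayl


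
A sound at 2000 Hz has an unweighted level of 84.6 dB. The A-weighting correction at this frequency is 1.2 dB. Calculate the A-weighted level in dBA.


Given values:
  SPL = 84.6 dB
  A-weighting at 2000 Hz = 1.2 dB
Formula: L_A = SPL + A_weight
L_A = 84.6 + (1.2)
L_A = 85.8

85.8 dBA


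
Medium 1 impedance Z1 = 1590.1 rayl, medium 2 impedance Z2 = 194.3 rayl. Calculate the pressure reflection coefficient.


Given values:
  Z1 = 1590.1 rayl, Z2 = 194.3 rayl
Formula: R = (Z2 - Z1) / (Z2 + Z1)
Numerator: Z2 - Z1 = 194.3 - 1590.1 = -1395.8
Denominator: Z2 + Z1 = 194.3 + 1590.1 = 1784.4
R = -1395.8 / 1784.4 = -0.7822

-0.7822


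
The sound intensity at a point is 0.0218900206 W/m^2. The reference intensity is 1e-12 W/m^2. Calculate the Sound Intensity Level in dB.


Given values:
  I = 0.0218900206 W/m^2
  I_ref = 1e-12 W/m^2
Formula: SIL = 10 * log10(I / I_ref)
Compute ratio: I / I_ref = 21890020600
Compute log10: log10(21890020600) = 10.340246
Multiply: SIL = 10 * 10.340246 = 103.4

103.4 dB


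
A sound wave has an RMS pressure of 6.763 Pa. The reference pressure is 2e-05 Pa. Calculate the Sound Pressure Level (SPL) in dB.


Given values:
  p = 6.763 Pa
  p_ref = 2e-05 Pa
Formula: SPL = 20 * log10(p / p_ref)
Compute ratio: p / p_ref = 6.763 / 2e-05 = 338150
Compute log10: log10(338150) = 5.529109
Multiply: SPL = 20 * 5.529109 = 110.58

110.58 dB


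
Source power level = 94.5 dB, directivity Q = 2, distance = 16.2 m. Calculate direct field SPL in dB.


Given values:
  Lw = 94.5 dB, Q = 2, r = 16.2 m
Formula: SPL = Lw + 10 * log10(Q / (4 * pi * r^2))
Compute 4 * pi * r^2 = 4 * pi * 16.2^2 = 3297.9183
Compute Q / denom = 2 / 3297.9183 = 0.00060644
Compute 10 * log10(0.00060644) = -32.1721
SPL = 94.5 + (-32.1721) = 62.33

62.33 dB


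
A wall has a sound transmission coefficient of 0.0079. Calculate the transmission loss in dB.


Given values:
  tau = 0.0079
Formula: TL = 10 * log10(1 / tau)
Compute 1 / tau = 1 / 0.0079 = 126.5823
Compute log10(126.5823) = 2.102373
TL = 10 * 2.102373 = 21.02

21.02 dB


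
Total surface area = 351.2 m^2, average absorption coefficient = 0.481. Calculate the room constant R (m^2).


Given values:
  S = 351.2 m^2, alpha = 0.481
Formula: R = S * alpha / (1 - alpha)
Numerator: 351.2 * 0.481 = 168.9272
Denominator: 1 - 0.481 = 0.519
R = 168.9272 / 0.519 = 325.49

325.49 m^2


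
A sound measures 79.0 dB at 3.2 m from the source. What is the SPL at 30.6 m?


Given values:
  SPL1 = 79.0 dB, r1 = 3.2 m, r2 = 30.6 m
Formula: SPL2 = SPL1 - 20 * log10(r2 / r1)
Compute ratio: r2 / r1 = 30.6 / 3.2 = 9.5625
Compute log10: log10(9.5625) = 0.980571
Compute drop: 20 * 0.980571 = 19.6114
SPL2 = 79.0 - 19.6114 = 59.39

59.39 dB


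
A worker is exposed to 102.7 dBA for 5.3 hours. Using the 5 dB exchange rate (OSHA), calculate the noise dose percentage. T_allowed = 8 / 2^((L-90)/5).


Given values:
  L = 102.7 dBA, T = 5.3 hours
Formula: T_allowed = 8 / 2^((L - 90) / 5)
Compute exponent: (102.7 - 90) / 5 = 2.54
Compute 2^(2.54) = 5.81589
T_allowed = 8 / 5.81589 = 1.375542 hours
Dose = (T / T_allowed) * 100
Dose = (5.3 / 1.375542) * 100 = 385.3

385.3 %


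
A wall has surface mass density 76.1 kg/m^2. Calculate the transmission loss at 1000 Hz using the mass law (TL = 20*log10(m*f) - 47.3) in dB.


Given values:
  m = 76.1 kg/m^2, f = 1000 Hz
Formula: TL = 20 * log10(m * f) - 47.3
Compute m * f = 76.1 * 1000 = 76100.0
Compute log10(76100.0) = 4.881385
Compute 20 * 4.881385 = 97.6277
TL = 97.6277 - 47.3 = 50.33

50.33 dB


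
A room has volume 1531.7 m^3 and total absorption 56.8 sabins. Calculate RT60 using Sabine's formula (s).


Given values:
  V = 1531.7 m^3
  A = 56.8 sabins
Formula: RT60 = 0.161 * V / A
Numerator: 0.161 * 1531.7 = 246.6037
RT60 = 246.6037 / 56.8 = 4.342

4.342 s


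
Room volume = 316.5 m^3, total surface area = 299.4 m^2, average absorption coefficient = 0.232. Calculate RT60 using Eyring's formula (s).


Given values:
  V = 316.5 m^3, S = 299.4 m^2, alpha = 0.232
Formula: RT60 = 0.161 * V / (-S * ln(1 - alpha))
Compute ln(1 - 0.232) = ln(0.768) = -0.263966
Denominator: -299.4 * -0.263966 = 79.0314
Numerator: 0.161 * 316.5 = 50.9565
RT60 = 50.9565 / 79.0314 = 0.645

0.645 s


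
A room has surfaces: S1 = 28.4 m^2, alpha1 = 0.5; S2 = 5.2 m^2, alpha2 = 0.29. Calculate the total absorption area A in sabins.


Given surfaces:
  Surface 1: 28.4 * 0.5 = 14.2
  Surface 2: 5.2 * 0.29 = 1.508
Formula: A = sum(Si * alpha_i)
A = 14.2 + 1.508
A = 15.71

15.71 sabins


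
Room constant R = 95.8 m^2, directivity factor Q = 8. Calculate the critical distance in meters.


Given values:
  R = 95.8 m^2, Q = 8
Formula: d_c = 0.141 * sqrt(Q * R)
Compute Q * R = 8 * 95.8 = 766.4
Compute sqrt(766.4) = 27.6839
d_c = 0.141 * 27.6839 = 3.903

3.903 m


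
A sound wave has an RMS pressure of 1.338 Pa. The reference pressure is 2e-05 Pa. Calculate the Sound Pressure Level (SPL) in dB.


Given values:
  p = 1.338 Pa
  p_ref = 2e-05 Pa
Formula: SPL = 20 * log10(p / p_ref)
Compute ratio: p / p_ref = 1.338 / 2e-05 = 66900
Compute log10: log10(66900) = 4.825426
Multiply: SPL = 20 * 4.825426 = 96.51

96.51 dB


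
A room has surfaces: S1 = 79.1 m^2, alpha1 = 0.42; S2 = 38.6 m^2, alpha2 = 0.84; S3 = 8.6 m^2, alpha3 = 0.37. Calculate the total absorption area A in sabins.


Given surfaces:
  Surface 1: 79.1 * 0.42 = 33.222
  Surface 2: 38.6 * 0.84 = 32.424
  Surface 3: 8.6 * 0.37 = 3.182
Formula: A = sum(Si * alpha_i)
A = 33.222 + 32.424 + 3.182
A = 68.83

68.83 sabins


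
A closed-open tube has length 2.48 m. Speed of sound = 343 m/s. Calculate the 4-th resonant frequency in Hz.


Given values:
  Tube type: closed-open, L = 2.48 m, c = 343 m/s, n = 4
Formula: f_n = (2n - 1) * c / (4 * L)
Compute 2n - 1 = 2*4 - 1 = 7
Compute 4 * L = 4 * 2.48 = 9.92
f = 7 * 343 / 9.92
f = 242.04

242.04 Hz


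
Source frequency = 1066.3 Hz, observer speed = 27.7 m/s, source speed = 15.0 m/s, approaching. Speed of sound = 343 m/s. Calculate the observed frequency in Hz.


Given values:
  f_s = 1066.3 Hz, v_o = 27.7 m/s, v_s = 15.0 m/s
  Direction: approaching
Formula: f_o = f_s * (c + v_o) / (c - v_s)
Numerator: c + v_o = 343 + 27.7 = 370.7
Denominator: c - v_s = 343 - 15.0 = 328.0
f_o = 1066.3 * 370.7 / 328.0 = 1205.11

1205.11 Hz


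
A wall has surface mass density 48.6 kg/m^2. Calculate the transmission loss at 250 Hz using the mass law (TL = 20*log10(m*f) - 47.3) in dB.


Given values:
  m = 48.6 kg/m^2, f = 250 Hz
Formula: TL = 20 * log10(m * f) - 47.3
Compute m * f = 48.6 * 250 = 12150.0
Compute log10(12150.0) = 4.084576
Compute 20 * 4.084576 = 81.6915
TL = 81.6915 - 47.3 = 34.39

34.39 dB


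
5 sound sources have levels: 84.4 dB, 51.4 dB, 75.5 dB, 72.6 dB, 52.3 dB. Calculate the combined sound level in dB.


Formula: L_total = 10 * log10( sum(10^(Li/10)) )
  Source 1: 10^(84.4/10) = 275422870.3338
  Source 2: 10^(51.4/10) = 138038.4265
  Source 3: 10^(75.5/10) = 35481338.9234
  Source 4: 10^(72.6/10) = 18197008.5861
  Source 5: 10^(52.3/10) = 169824.3652
Sum of linear values = 329409080.635
L_total = 10 * log10(329409080.635) = 85.18

85.18 dB


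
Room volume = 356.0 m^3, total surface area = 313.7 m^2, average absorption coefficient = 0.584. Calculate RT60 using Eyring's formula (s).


Given values:
  V = 356.0 m^3, S = 313.7 m^2, alpha = 0.584
Formula: RT60 = 0.161 * V / (-S * ln(1 - alpha))
Compute ln(1 - 0.584) = ln(0.416) = -0.87707
Denominator: -313.7 * -0.87707 = 275.1369
Numerator: 0.161 * 356.0 = 57.316
RT60 = 57.316 / 275.1369 = 0.208

0.208 s


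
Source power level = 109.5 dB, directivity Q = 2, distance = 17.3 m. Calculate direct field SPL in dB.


Given values:
  Lw = 109.5 dB, Q = 2, r = 17.3 m
Formula: SPL = Lw + 10 * log10(Q / (4 * pi * r^2))
Compute 4 * pi * r^2 = 4 * pi * 17.3^2 = 3760.9891
Compute Q / denom = 2 / 3760.9891 = 0.00053178
Compute 10 * log10(0.00053178) = -32.7427
SPL = 109.5 + (-32.7427) = 76.76

76.76 dB


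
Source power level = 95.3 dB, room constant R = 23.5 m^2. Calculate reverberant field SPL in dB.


Given values:
  Lw = 95.3 dB, R = 23.5 m^2
Formula: SPL = Lw + 10 * log10(4 / R)
Compute 4 / R = 4 / 23.5 = 0.170213
Compute 10 * log10(0.170213) = -7.6901
SPL = 95.3 + (-7.6901) = 87.61

87.61 dB


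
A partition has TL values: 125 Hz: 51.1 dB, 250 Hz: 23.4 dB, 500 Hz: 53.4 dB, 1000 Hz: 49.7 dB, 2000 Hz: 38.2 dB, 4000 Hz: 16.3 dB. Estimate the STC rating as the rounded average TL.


Given TL values at each frequency:
  125 Hz: 51.1 dB
  250 Hz: 23.4 dB
  500 Hz: 53.4 dB
  1000 Hz: 49.7 dB
  2000 Hz: 38.2 dB
  4000 Hz: 16.3 dB
Formula: STC ~ round(average of TL values)
Sum = 51.1 + 23.4 + 53.4 + 49.7 + 38.2 + 16.3 = 232.1
Average = 232.1 / 6 = 38.68
Rounded: 39

39


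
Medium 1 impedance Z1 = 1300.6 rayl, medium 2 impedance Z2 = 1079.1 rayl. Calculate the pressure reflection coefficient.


Given values:
  Z1 = 1300.6 rayl, Z2 = 1079.1 rayl
Formula: R = (Z2 - Z1) / (Z2 + Z1)
Numerator: Z2 - Z1 = 1079.1 - 1300.6 = -221.5
Denominator: Z2 + Z1 = 1079.1 + 1300.6 = 2379.7
R = -221.5 / 2379.7 = -0.0931

-0.0931


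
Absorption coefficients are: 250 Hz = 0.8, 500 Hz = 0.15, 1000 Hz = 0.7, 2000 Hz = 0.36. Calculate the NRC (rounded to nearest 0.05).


Given values:
  a_250 = 0.8, a_500 = 0.15
  a_1000 = 0.7, a_2000 = 0.36
Formula: NRC = (a250 + a500 + a1000 + a2000) / 4
Sum = 0.8 + 0.15 + 0.7 + 0.36 = 2.01
NRC = 2.01 / 4 = 0.5025
Rounded to nearest 0.05: 0.5

0.5


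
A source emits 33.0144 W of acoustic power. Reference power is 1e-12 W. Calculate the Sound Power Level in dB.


Given values:
  W = 33.0144 W
  W_ref = 1e-12 W
Formula: SWL = 10 * log10(W / W_ref)
Compute ratio: W / W_ref = 33014400000000
Compute log10: log10(33014400000000) = 13.518703
Multiply: SWL = 10 * 13.518703 = 135.19

135.19 dB


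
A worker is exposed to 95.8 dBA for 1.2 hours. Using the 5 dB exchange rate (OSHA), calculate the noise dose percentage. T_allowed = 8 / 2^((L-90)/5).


Given values:
  L = 95.8 dBA, T = 1.2 hours
Formula: T_allowed = 8 / 2^((L - 90) / 5)
Compute exponent: (95.8 - 90) / 5 = 1.16
Compute 2^(1.16) = 2.234574
T_allowed = 8 / 2.234574 = 3.580101 hours
Dose = (T / T_allowed) * 100
Dose = (1.2 / 3.580101) * 100 = 33.52

33.52 %


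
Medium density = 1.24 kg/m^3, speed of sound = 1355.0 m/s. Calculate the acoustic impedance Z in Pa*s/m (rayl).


Given values:
  rho = 1.24 kg/m^3
  c = 1355.0 m/s
Formula: Z = rho * c
Z = 1.24 * 1355.0
Z = 1680.2

1680.2 rayl


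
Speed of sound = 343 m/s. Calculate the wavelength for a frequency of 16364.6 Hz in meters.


Given values:
  c = 343 m/s, f = 16364.6 Hz
Formula: lambda = c / f
lambda = 343 / 16364.6
lambda = 0.021

0.021 m


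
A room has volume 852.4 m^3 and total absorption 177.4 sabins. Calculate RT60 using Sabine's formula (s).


Given values:
  V = 852.4 m^3
  A = 177.4 sabins
Formula: RT60 = 0.161 * V / A
Numerator: 0.161 * 852.4 = 137.2364
RT60 = 137.2364 / 177.4 = 0.774

0.774 s


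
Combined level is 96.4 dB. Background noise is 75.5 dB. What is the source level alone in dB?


Given values:
  L_total = 96.4 dB, L_bg = 75.5 dB
Formula: L_source = 10 * log10(10^(L_total/10) - 10^(L_bg/10))
Convert to linear:
  10^(96.4/10) = 4365158322.4017
  10^(75.5/10) = 35481338.9234
Difference: 4365158322.4017 - 35481338.9234 = 4329676983.4783
L_source = 10 * log10(4329676983.4783) = 96.36

96.36 dB


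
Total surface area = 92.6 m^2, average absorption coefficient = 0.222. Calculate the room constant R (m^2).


Given values:
  S = 92.6 m^2, alpha = 0.222
Formula: R = S * alpha / (1 - alpha)
Numerator: 92.6 * 0.222 = 20.5572
Denominator: 1 - 0.222 = 0.778
R = 20.5572 / 0.778 = 26.42

26.42 m^2


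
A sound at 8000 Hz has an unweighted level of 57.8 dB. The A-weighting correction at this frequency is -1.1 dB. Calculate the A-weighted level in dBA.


Given values:
  SPL = 57.8 dB
  A-weighting at 8000 Hz = -1.1 dB
Formula: L_A = SPL + A_weight
L_A = 57.8 + (-1.1)
L_A = 56.7

56.7 dBA


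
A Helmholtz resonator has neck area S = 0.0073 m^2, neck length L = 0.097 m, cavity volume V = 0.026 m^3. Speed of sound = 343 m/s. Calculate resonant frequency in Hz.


Given values:
  S = 0.0073 m^2, L = 0.097 m, V = 0.026 m^3, c = 343 m/s
Formula: f = (c / (2*pi)) * sqrt(S / (V * L))
Compute V * L = 0.026 * 0.097 = 0.002522
Compute S / (V * L) = 0.0073 / 0.002522 = 2.8945
Compute sqrt(2.8945) = 1.701323
Compute c / (2*pi) = 343 / 6.283185 = 54.590148
f = 54.590148 * 1.701323 = 92.88

92.88 Hz


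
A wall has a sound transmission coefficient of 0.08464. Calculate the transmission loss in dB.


Given values:
  tau = 0.08464
Formula: TL = 10 * log10(1 / tau)
Compute 1 / tau = 1 / 0.08464 = 11.8147
Compute log10(11.8147) = 1.072423
TL = 10 * 1.072423 = 10.72

10.72 dB


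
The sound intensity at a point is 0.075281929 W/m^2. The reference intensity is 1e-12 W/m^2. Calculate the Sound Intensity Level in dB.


Given values:
  I = 0.075281929 W/m^2
  I_ref = 1e-12 W/m^2
Formula: SIL = 10 * log10(I / I_ref)
Compute ratio: I / I_ref = 75281929000
Compute log10: log10(75281929000) = 10.876691
Multiply: SIL = 10 * 10.876691 = 108.77

108.77 dB


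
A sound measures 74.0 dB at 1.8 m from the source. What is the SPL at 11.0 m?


Given values:
  SPL1 = 74.0 dB, r1 = 1.8 m, r2 = 11.0 m
Formula: SPL2 = SPL1 - 20 * log10(r2 / r1)
Compute ratio: r2 / r1 = 11.0 / 1.8 = 6.1111
Compute log10: log10(6.1111) = 0.786119
Compute drop: 20 * 0.786119 = 15.7224
SPL2 = 74.0 - 15.7224 = 58.28

58.28 dB


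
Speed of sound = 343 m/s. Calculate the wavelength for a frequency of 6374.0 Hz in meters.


Given values:
  c = 343 m/s, f = 6374.0 Hz
Formula: lambda = c / f
lambda = 343 / 6374.0
lambda = 0.0538

0.0538 m


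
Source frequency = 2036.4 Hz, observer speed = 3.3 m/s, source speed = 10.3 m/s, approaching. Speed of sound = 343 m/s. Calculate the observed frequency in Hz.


Given values:
  f_s = 2036.4 Hz, v_o = 3.3 m/s, v_s = 10.3 m/s
  Direction: approaching
Formula: f_o = f_s * (c + v_o) / (c - v_s)
Numerator: c + v_o = 343 + 3.3 = 346.3
Denominator: c - v_s = 343 - 10.3 = 332.7
f_o = 2036.4 * 346.3 / 332.7 = 2119.64

2119.64 Hz


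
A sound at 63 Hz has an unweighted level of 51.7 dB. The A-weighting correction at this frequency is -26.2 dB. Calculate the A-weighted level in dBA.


Given values:
  SPL = 51.7 dB
  A-weighting at 63 Hz = -26.2 dB
Formula: L_A = SPL + A_weight
L_A = 51.7 + (-26.2)
L_A = 25.5

25.5 dBA


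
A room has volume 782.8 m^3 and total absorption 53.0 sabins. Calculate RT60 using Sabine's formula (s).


Given values:
  V = 782.8 m^3
  A = 53.0 sabins
Formula: RT60 = 0.161 * V / A
Numerator: 0.161 * 782.8 = 126.0308
RT60 = 126.0308 / 53.0 = 2.378

2.378 s


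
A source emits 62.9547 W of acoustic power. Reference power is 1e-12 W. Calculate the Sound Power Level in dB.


Given values:
  W = 62.9547 W
  W_ref = 1e-12 W
Formula: SWL = 10 * log10(W / W_ref)
Compute ratio: W / W_ref = 62954700000000
Compute log10: log10(62954700000000) = 13.799028
Multiply: SWL = 10 * 13.799028 = 137.99

137.99 dB


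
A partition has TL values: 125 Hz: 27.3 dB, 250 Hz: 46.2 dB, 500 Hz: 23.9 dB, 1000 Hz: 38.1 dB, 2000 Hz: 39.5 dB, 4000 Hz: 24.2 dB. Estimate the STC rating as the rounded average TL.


Given TL values at each frequency:
  125 Hz: 27.3 dB
  250 Hz: 46.2 dB
  500 Hz: 23.9 dB
  1000 Hz: 38.1 dB
  2000 Hz: 39.5 dB
  4000 Hz: 24.2 dB
Formula: STC ~ round(average of TL values)
Sum = 27.3 + 46.2 + 23.9 + 38.1 + 39.5 + 24.2 = 199.2
Average = 199.2 / 6 = 33.2
Rounded: 33

33


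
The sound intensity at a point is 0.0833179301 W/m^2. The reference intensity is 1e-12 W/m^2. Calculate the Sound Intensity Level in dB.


Given values:
  I = 0.0833179301 W/m^2
  I_ref = 1e-12 W/m^2
Formula: SIL = 10 * log10(I / I_ref)
Compute ratio: I / I_ref = 83317930100
Compute log10: log10(83317930100) = 10.920738
Multiply: SIL = 10 * 10.920738 = 109.21

109.21 dB


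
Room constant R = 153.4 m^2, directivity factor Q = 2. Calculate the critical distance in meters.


Given values:
  R = 153.4 m^2, Q = 2
Formula: d_c = 0.141 * sqrt(Q * R)
Compute Q * R = 2 * 153.4 = 306.8
Compute sqrt(306.8) = 17.5157
d_c = 0.141 * 17.5157 = 2.47

2.47 m


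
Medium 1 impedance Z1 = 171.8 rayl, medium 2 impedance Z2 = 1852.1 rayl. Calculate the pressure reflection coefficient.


Given values:
  Z1 = 171.8 rayl, Z2 = 1852.1 rayl
Formula: R = (Z2 - Z1) / (Z2 + Z1)
Numerator: Z2 - Z1 = 1852.1 - 171.8 = 1680.3
Denominator: Z2 + Z1 = 1852.1 + 171.8 = 2023.9
R = 1680.3 / 2023.9 = 0.8302

0.8302


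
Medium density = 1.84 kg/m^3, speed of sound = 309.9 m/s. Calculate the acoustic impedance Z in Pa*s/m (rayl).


Given values:
  rho = 1.84 kg/m^3
  c = 309.9 m/s
Formula: Z = rho * c
Z = 1.84 * 309.9
Z = 570.22

570.22 rayl


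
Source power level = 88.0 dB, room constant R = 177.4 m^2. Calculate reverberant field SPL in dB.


Given values:
  Lw = 88.0 dB, R = 177.4 m^2
Formula: SPL = Lw + 10 * log10(4 / R)
Compute 4 / R = 4 / 177.4 = 0.022548
Compute 10 * log10(0.022548) = -16.4689
SPL = 88.0 + (-16.4689) = 71.53

71.53 dB


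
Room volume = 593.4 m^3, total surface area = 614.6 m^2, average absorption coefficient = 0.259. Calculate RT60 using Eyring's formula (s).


Given values:
  V = 593.4 m^3, S = 614.6 m^2, alpha = 0.259
Formula: RT60 = 0.161 * V / (-S * ln(1 - alpha))
Compute ln(1 - 0.259) = ln(0.741) = -0.299755
Denominator: -614.6 * -0.299755 = 184.2294
Numerator: 0.161 * 593.4 = 95.5374
RT60 = 95.5374 / 184.2294 = 0.519

0.519 s


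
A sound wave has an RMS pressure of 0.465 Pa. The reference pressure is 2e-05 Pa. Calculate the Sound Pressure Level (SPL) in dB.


Given values:
  p = 0.465 Pa
  p_ref = 2e-05 Pa
Formula: SPL = 20 * log10(p / p_ref)
Compute ratio: p / p_ref = 0.465 / 2e-05 = 23250
Compute log10: log10(23250) = 4.366423
Multiply: SPL = 20 * 4.366423 = 87.33

87.33 dB


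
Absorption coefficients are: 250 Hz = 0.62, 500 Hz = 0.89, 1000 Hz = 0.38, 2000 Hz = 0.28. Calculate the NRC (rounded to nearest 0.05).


Given values:
  a_250 = 0.62, a_500 = 0.89
  a_1000 = 0.38, a_2000 = 0.28
Formula: NRC = (a250 + a500 + a1000 + a2000) / 4
Sum = 0.62 + 0.89 + 0.38 + 0.28 = 2.17
NRC = 2.17 / 4 = 0.5425
Rounded to nearest 0.05: 0.55

0.55


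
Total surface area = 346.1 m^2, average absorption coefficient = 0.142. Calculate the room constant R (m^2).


Given values:
  S = 346.1 m^2, alpha = 0.142
Formula: R = S * alpha / (1 - alpha)
Numerator: 346.1 * 0.142 = 49.1462
Denominator: 1 - 0.142 = 0.858
R = 49.1462 / 0.858 = 57.28

57.28 m^2


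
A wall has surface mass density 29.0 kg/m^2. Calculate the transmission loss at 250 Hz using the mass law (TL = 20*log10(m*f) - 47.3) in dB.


Given values:
  m = 29.0 kg/m^2, f = 250 Hz
Formula: TL = 20 * log10(m * f) - 47.3
Compute m * f = 29.0 * 250 = 7250.0
Compute log10(7250.0) = 3.860338
Compute 20 * 3.860338 = 77.2068
TL = 77.2068 - 47.3 = 29.91

29.91 dB


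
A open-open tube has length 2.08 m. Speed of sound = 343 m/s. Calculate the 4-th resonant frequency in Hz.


Given values:
  Tube type: open-open, L = 2.08 m, c = 343 m/s, n = 4
Formula: f_n = n * c / (2 * L)
Compute 2 * L = 2 * 2.08 = 4.16
f = 4 * 343 / 4.16
f = 329.81

329.81 Hz


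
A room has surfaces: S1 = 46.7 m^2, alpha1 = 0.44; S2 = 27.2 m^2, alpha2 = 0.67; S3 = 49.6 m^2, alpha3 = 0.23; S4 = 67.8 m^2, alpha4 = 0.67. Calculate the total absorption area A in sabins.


Given surfaces:
  Surface 1: 46.7 * 0.44 = 20.548
  Surface 2: 27.2 * 0.67 = 18.224
  Surface 3: 49.6 * 0.23 = 11.408
  Surface 4: 67.8 * 0.67 = 45.426
Formula: A = sum(Si * alpha_i)
A = 20.548 + 18.224 + 11.408 + 45.426
A = 95.61

95.61 sabins


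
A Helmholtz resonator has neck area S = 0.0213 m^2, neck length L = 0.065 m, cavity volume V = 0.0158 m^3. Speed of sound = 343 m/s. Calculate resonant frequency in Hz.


Given values:
  S = 0.0213 m^2, L = 0.065 m, V = 0.0158 m^3, c = 343 m/s
Formula: f = (c / (2*pi)) * sqrt(S / (V * L))
Compute V * L = 0.0158 * 0.065 = 0.001027
Compute S / (V * L) = 0.0213 / 0.001027 = 20.74
Compute sqrt(20.74) = 4.554119
Compute c / (2*pi) = 343 / 6.283185 = 54.590148
f = 54.590148 * 4.554119 = 248.61

248.61 Hz


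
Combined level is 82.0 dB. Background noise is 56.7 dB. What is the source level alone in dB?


Given values:
  L_total = 82.0 dB, L_bg = 56.7 dB
Formula: L_source = 10 * log10(10^(L_total/10) - 10^(L_bg/10))
Convert to linear:
  10^(82.0/10) = 158489319.2461
  10^(56.7/10) = 467735.1413
Difference: 158489319.2461 - 467735.1413 = 158021584.1048
L_source = 10 * log10(158021584.1048) = 81.99

81.99 dB


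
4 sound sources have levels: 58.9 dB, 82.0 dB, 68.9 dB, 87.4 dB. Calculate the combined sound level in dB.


Formula: L_total = 10 * log10( sum(10^(Li/10)) )
  Source 1: 10^(58.9/10) = 776247.1166
  Source 2: 10^(82.0/10) = 158489319.2461
  Source 3: 10^(68.9/10) = 7762471.1663
  Source 4: 10^(87.4/10) = 549540873.8576
Sum of linear values = 716568911.3866
L_total = 10 * log10(716568911.3866) = 88.55

88.55 dB


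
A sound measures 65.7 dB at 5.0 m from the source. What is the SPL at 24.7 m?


Given values:
  SPL1 = 65.7 dB, r1 = 5.0 m, r2 = 24.7 m
Formula: SPL2 = SPL1 - 20 * log10(r2 / r1)
Compute ratio: r2 / r1 = 24.7 / 5.0 = 4.94
Compute log10: log10(4.94) = 0.693727
Compute drop: 20 * 0.693727 = 13.8745
SPL2 = 65.7 - 13.8745 = 51.83

51.83 dB


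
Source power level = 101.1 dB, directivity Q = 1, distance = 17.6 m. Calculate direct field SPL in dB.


Given values:
  Lw = 101.1 dB, Q = 1, r = 17.6 m
Formula: SPL = Lw + 10 * log10(Q / (4 * pi * r^2))
Compute 4 * pi * r^2 = 4 * pi * 17.6^2 = 3892.559
Compute Q / denom = 1 / 3892.559 = 0.0002569
Compute 10 * log10(0.0002569) = -35.9024
SPL = 101.1 + (-35.9024) = 65.2

65.2 dB


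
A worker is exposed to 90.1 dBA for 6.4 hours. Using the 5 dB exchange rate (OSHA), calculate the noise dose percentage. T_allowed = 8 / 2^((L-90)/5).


Given values:
  L = 90.1 dBA, T = 6.4 hours
Formula: T_allowed = 8 / 2^((L - 90) / 5)
Compute exponent: (90.1 - 90) / 5 = 0.02
Compute 2^(0.02) = 1.013959
T_allowed = 8 / 1.013959 = 7.889865 hours
Dose = (T / T_allowed) * 100
Dose = (6.4 / 7.889865) * 100 = 81.12

81.12 %


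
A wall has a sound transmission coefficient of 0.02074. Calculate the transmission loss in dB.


Given values:
  tau = 0.02074
Formula: TL = 10 * log10(1 / tau)
Compute 1 / tau = 1 / 0.02074 = 48.216
Compute log10(48.216) = 1.683191
TL = 10 * 1.683191 = 16.83

16.83 dB


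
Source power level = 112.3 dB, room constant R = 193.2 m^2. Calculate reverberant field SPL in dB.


Given values:
  Lw = 112.3 dB, R = 193.2 m^2
Formula: SPL = Lw + 10 * log10(4 / R)
Compute 4 / R = 4 / 193.2 = 0.020704
Compute 10 * log10(0.020704) = -16.8395
SPL = 112.3 + (-16.8395) = 95.46

95.46 dB


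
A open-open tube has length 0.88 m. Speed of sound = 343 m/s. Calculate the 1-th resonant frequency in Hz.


Given values:
  Tube type: open-open, L = 0.88 m, c = 343 m/s, n = 1
Formula: f_n = n * c / (2 * L)
Compute 2 * L = 2 * 0.88 = 1.76
f = 1 * 343 / 1.76
f = 194.89

194.89 Hz


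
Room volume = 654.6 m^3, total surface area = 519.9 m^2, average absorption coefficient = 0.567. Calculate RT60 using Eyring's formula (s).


Given values:
  V = 654.6 m^3, S = 519.9 m^2, alpha = 0.567
Formula: RT60 = 0.161 * V / (-S * ln(1 - alpha))
Compute ln(1 - 0.567) = ln(0.433) = -0.837018
Denominator: -519.9 * -0.837018 = 435.1657
Numerator: 0.161 * 654.6 = 105.3906
RT60 = 105.3906 / 435.1657 = 0.242

0.242 s


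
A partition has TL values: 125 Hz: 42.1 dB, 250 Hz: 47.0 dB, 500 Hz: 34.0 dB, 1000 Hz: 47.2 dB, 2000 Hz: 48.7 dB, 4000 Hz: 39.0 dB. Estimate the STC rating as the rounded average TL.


Given TL values at each frequency:
  125 Hz: 42.1 dB
  250 Hz: 47.0 dB
  500 Hz: 34.0 dB
  1000 Hz: 47.2 dB
  2000 Hz: 48.7 dB
  4000 Hz: 39.0 dB
Formula: STC ~ round(average of TL values)
Sum = 42.1 + 47.0 + 34.0 + 47.2 + 48.7 + 39.0 = 258.0
Average = 258.0 / 6 = 43.0
Rounded: 43

43


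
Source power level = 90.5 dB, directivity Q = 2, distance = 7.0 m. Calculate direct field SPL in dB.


Given values:
  Lw = 90.5 dB, Q = 2, r = 7.0 m
Formula: SPL = Lw + 10 * log10(Q / (4 * pi * r^2))
Compute 4 * pi * r^2 = 4 * pi * 7.0^2 = 615.7522
Compute Q / denom = 2 / 615.7522 = 0.00324806
Compute 10 * log10(0.00324806) = -24.8838
SPL = 90.5 + (-24.8838) = 65.62

65.62 dB


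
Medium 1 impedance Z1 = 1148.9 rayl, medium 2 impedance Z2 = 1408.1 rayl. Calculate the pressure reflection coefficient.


Given values:
  Z1 = 1148.9 rayl, Z2 = 1408.1 rayl
Formula: R = (Z2 - Z1) / (Z2 + Z1)
Numerator: Z2 - Z1 = 1408.1 - 1148.9 = 259.2
Denominator: Z2 + Z1 = 1408.1 + 1148.9 = 2557.0
R = 259.2 / 2557.0 = 0.1014

0.1014


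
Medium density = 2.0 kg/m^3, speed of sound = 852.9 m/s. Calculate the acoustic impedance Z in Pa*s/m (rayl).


Given values:
  rho = 2.0 kg/m^3
  c = 852.9 m/s
Formula: Z = rho * c
Z = 2.0 * 852.9
Z = 1705.8

1705.8 rayl


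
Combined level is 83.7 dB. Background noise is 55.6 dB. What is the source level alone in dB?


Given values:
  L_total = 83.7 dB, L_bg = 55.6 dB
Formula: L_source = 10 * log10(10^(L_total/10) - 10^(L_bg/10))
Convert to linear:
  10^(83.7/10) = 234422881.532
  10^(55.6/10) = 363078.0548
Difference: 234422881.532 - 363078.0548 = 234059803.4772
L_source = 10 * log10(234059803.4772) = 83.69

83.69 dB


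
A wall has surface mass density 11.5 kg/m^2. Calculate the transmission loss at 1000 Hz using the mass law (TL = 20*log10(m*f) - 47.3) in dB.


Given values:
  m = 11.5 kg/m^2, f = 1000 Hz
Formula: TL = 20 * log10(m * f) - 47.3
Compute m * f = 11.5 * 1000 = 11500.0
Compute log10(11500.0) = 4.060698
Compute 20 * 4.060698 = 81.214
TL = 81.214 - 47.3 = 33.91

33.91 dB


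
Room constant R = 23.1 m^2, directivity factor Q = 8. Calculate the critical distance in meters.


Given values:
  R = 23.1 m^2, Q = 8
Formula: d_c = 0.141 * sqrt(Q * R)
Compute Q * R = 8 * 23.1 = 184.8
Compute sqrt(184.8) = 13.5941
d_c = 0.141 * 13.5941 = 1.917

1.917 m


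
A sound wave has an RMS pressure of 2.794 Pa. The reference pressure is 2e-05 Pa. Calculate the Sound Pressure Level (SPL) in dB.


Given values:
  p = 2.794 Pa
  p_ref = 2e-05 Pa
Formula: SPL = 20 * log10(p / p_ref)
Compute ratio: p / p_ref = 2.794 / 2e-05 = 139700
Compute log10: log10(139700) = 5.145196
Multiply: SPL = 20 * 5.145196 = 102.9

102.9 dB


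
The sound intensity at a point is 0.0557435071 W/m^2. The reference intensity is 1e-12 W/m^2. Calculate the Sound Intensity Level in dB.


Given values:
  I = 0.0557435071 W/m^2
  I_ref = 1e-12 W/m^2
Formula: SIL = 10 * log10(I / I_ref)
Compute ratio: I / I_ref = 55743507100
Compute log10: log10(55743507100) = 10.746194
Multiply: SIL = 10 * 10.746194 = 107.46

107.46 dB


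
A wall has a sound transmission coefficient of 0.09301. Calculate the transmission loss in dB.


Given values:
  tau = 0.09301
Formula: TL = 10 * log10(1 / tau)
Compute 1 / tau = 1 / 0.09301 = 10.7515
Compute log10(10.7515) = 1.031469
TL = 10 * 1.031469 = 10.31

10.31 dB


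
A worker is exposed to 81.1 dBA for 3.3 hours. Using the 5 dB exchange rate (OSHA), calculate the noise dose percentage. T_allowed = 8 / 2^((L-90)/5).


Given values:
  L = 81.1 dBA, T = 3.3 hours
Formula: T_allowed = 8 / 2^((L - 90) / 5)
Compute exponent: (81.1 - 90) / 5 = -1.78
Compute 2^(-1.78) = 0.291183
T_allowed = 8 / 0.291183 = 27.474131 hours
Dose = (T / T_allowed) * 100
Dose = (3.3 / 27.474131) * 100 = 12.01

12.01 %


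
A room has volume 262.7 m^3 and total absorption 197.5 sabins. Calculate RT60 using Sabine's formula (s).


Given values:
  V = 262.7 m^3
  A = 197.5 sabins
Formula: RT60 = 0.161 * V / A
Numerator: 0.161 * 262.7 = 42.2947
RT60 = 42.2947 / 197.5 = 0.214

0.214 s


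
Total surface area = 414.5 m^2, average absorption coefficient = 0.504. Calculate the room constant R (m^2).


Given values:
  S = 414.5 m^2, alpha = 0.504
Formula: R = S * alpha / (1 - alpha)
Numerator: 414.5 * 0.504 = 208.908
Denominator: 1 - 0.504 = 0.496
R = 208.908 / 0.496 = 421.19

421.19 m^2


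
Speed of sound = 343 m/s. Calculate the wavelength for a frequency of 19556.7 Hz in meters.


Given values:
  c = 343 m/s, f = 19556.7 Hz
Formula: lambda = c / f
lambda = 343 / 19556.7
lambda = 0.0175

0.0175 m


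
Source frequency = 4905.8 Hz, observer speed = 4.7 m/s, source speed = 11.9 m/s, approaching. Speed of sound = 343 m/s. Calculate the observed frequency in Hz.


Given values:
  f_s = 4905.8 Hz, v_o = 4.7 m/s, v_s = 11.9 m/s
  Direction: approaching
Formula: f_o = f_s * (c + v_o) / (c - v_s)
Numerator: c + v_o = 343 + 4.7 = 347.7
Denominator: c - v_s = 343 - 11.9 = 331.1
f_o = 4905.8 * 347.7 / 331.1 = 5151.76

5151.76 Hz


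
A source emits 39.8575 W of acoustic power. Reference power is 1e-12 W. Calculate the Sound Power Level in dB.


Given values:
  W = 39.8575 W
  W_ref = 1e-12 W
Formula: SWL = 10 * log10(W / W_ref)
Compute ratio: W / W_ref = 39857500000000
Compute log10: log10(39857500000000) = 13.60051
Multiply: SWL = 10 * 13.60051 = 136.01

136.01 dB


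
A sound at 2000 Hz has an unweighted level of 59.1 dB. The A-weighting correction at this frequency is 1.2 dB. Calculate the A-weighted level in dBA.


Given values:
  SPL = 59.1 dB
  A-weighting at 2000 Hz = 1.2 dB
Formula: L_A = SPL + A_weight
L_A = 59.1 + (1.2)
L_A = 60.3

60.3 dBA


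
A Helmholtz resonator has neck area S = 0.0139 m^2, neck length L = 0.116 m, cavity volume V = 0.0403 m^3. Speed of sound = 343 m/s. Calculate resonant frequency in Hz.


Given values:
  S = 0.0139 m^2, L = 0.116 m, V = 0.0403 m^3, c = 343 m/s
Formula: f = (c / (2*pi)) * sqrt(S / (V * L))
Compute V * L = 0.0403 * 0.116 = 0.0046748
Compute S / (V * L) = 0.0139 / 0.0046748 = 2.9734
Compute sqrt(2.9734) = 1.724355
Compute c / (2*pi) = 343 / 6.283185 = 54.590148
f = 54.590148 * 1.724355 = 94.13

94.13 Hz


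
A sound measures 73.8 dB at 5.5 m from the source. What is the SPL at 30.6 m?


Given values:
  SPL1 = 73.8 dB, r1 = 5.5 m, r2 = 30.6 m
Formula: SPL2 = SPL1 - 20 * log10(r2 / r1)
Compute ratio: r2 / r1 = 30.6 / 5.5 = 5.5636
Compute log10: log10(5.5636) = 0.745356
Compute drop: 20 * 0.745356 = 14.9071
SPL2 = 73.8 - 14.9071 = 58.89

58.89 dB


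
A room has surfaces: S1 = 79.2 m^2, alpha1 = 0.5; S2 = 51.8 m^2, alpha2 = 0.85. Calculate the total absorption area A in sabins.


Given surfaces:
  Surface 1: 79.2 * 0.5 = 39.6
  Surface 2: 51.8 * 0.85 = 44.03
Formula: A = sum(Si * alpha_i)
A = 39.6 + 44.03
A = 83.63

83.63 sabins


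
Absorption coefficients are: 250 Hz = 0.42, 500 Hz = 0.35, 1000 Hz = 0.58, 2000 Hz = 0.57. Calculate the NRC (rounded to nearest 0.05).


Given values:
  a_250 = 0.42, a_500 = 0.35
  a_1000 = 0.58, a_2000 = 0.57
Formula: NRC = (a250 + a500 + a1000 + a2000) / 4
Sum = 0.42 + 0.35 + 0.58 + 0.57 = 1.92
NRC = 1.92 / 4 = 0.48
Rounded to nearest 0.05: 0.5

0.5


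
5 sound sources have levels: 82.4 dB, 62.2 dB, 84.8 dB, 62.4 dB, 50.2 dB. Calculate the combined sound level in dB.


Formula: L_total = 10 * log10( sum(10^(Li/10)) )
  Source 1: 10^(82.4/10) = 173780082.8749
  Source 2: 10^(62.2/10) = 1659586.9074
  Source 3: 10^(84.8/10) = 301995172.0402
  Source 4: 10^(62.4/10) = 1737800.8287
  Source 5: 10^(50.2/10) = 104712.8548
Sum of linear values = 479277355.506
L_total = 10 * log10(479277355.506) = 86.81

86.81 dB
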